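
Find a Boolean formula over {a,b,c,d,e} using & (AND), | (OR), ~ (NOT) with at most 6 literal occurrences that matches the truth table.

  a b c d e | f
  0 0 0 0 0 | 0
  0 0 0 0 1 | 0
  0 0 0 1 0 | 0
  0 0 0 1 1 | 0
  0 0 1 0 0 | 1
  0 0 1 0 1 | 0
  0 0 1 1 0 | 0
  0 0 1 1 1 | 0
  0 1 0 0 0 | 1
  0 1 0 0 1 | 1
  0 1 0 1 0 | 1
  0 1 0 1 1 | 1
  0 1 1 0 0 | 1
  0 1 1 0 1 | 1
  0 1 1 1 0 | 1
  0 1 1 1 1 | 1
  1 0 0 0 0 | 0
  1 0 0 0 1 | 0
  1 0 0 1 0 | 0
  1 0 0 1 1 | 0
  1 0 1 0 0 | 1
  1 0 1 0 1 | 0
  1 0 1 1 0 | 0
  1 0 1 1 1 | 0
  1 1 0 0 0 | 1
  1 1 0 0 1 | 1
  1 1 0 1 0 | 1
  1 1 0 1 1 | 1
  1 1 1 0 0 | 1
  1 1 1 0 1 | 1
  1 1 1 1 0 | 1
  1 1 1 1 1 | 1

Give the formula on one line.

(((~d & c) & (~e & (c | b))) | b)

  ~d = 11001100110011001100110011001100
  (~d & c) = 00001100000011000000110000001100
  ~e = 10101010101010101010101010101010
  (c | b) = 00001111111111110000111111111111
  (~e & (c | b)) = 00001010101010100000101010101010
  ((~d & c) & (~e & (c | b))) = 00001000000010000000100000001000
  (((~d & c) & (~e & (c | b))) | b) = 00001000111111110000100011111111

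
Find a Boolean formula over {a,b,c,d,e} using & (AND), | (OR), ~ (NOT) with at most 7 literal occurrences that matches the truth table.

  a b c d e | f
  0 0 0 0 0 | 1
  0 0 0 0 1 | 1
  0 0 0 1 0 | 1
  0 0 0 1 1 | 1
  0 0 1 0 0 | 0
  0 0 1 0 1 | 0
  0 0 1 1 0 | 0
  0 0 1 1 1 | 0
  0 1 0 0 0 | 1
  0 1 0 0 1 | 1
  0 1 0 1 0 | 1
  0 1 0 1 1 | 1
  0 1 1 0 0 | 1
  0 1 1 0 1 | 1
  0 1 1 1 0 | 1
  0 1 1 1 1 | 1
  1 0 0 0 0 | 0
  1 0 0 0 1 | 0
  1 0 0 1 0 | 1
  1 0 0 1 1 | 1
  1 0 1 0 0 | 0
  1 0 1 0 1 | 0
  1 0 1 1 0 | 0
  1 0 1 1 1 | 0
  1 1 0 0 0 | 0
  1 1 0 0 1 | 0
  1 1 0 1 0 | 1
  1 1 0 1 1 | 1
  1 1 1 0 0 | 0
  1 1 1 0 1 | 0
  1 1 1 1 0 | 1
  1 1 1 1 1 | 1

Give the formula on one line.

  ~c = 11110000111100001111000011110000
  (b | ~c) = 11110000111111111111000011111111
  ~a = 11111111111111110000000000000000
  (~a | d) = 11111111111111110011001100110011
  ((b | ~c) & (~a | d)) = 11110000111111110011000000110011

((b | ~c) & (~a | d))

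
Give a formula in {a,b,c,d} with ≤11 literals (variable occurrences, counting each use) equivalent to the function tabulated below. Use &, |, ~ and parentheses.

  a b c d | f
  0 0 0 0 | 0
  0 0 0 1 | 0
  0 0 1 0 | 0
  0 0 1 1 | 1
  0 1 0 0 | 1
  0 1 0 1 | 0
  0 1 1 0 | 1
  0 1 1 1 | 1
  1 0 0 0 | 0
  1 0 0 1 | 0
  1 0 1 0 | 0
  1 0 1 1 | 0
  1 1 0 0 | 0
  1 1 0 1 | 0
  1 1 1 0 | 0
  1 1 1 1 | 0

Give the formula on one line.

  ~d = 1010101010101010
  (c | ~d) = 1011101110111011
  (a & d) = 0000000001010101
  ~c = 1100110011001100
  (a & ~c) = 0000000011001100
  ((a & d) | (a & ~c)) = 0000000011011101
  ((c | ~d) | ((a & d) | (a & ~c))) = 1011101111111111
  ~a = 1111111100000000
  (((c | ~d) | ((a & d) | (a & ~c))) & ~a) = 1011101100000000
  (d | b) = 0101111101011111
  ((((c | ~d) | ((a & d) | (a & ~c))) & ~a) & (d | b)) = 0001101100000000

((((c | ~d) | ((a & d) | (a & ~c))) & ~a) & (d | b))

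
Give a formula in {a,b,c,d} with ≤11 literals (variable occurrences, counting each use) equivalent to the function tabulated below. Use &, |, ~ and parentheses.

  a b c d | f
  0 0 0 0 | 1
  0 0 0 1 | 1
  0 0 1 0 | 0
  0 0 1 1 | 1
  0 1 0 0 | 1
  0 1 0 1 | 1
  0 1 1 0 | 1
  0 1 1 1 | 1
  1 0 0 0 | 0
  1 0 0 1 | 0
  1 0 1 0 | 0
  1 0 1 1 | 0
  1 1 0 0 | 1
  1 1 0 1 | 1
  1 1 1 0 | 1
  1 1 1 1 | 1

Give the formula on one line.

  ~a = 1111111100000000
  ~b = 1111000011110000
  (d & ~b) = 0101000001010000
  ~c = 1100110011001100
  ((d & ~b) | ~c) = 1101110011011100
  ~d = 1010101010101010
  (~a | ~b) = 1111111111110000
  (~d | (~a | ~b)) = 1111111111111010
  (((d & ~b) | ~c) & (~d | (~a | ~b))) = 1101110011011000
  (~a & (((d & ~b) | ~c) & (~d | (~a | ~b)))) = 1101110000000000
  (b | (~a & (((d & ~b) | ~c) & (~d | (~a | ~b))))) = 1101111100001111

(b | (~a & (((d & ~b) | ~c) & (~d | (~a | ~b)))))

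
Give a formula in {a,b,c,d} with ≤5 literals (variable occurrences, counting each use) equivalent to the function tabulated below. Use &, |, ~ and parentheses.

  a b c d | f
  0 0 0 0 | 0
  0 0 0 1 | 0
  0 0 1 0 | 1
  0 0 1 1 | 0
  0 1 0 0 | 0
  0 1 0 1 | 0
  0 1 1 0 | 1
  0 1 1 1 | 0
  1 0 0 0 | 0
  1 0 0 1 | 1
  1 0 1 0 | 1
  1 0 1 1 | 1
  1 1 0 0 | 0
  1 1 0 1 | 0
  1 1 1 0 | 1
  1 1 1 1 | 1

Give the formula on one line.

  ~d = 1010101010101010
  (a | ~d) = 1010101011111111
  ~b = 1111000011110000
  (d & ~b) = 0101000001010000
  ((d & ~b) | c) = 0111001101110011
  ((a | ~d) & ((d & ~b) | c)) = 0010001001110011

((a | ~d) & ((d & ~b) | c))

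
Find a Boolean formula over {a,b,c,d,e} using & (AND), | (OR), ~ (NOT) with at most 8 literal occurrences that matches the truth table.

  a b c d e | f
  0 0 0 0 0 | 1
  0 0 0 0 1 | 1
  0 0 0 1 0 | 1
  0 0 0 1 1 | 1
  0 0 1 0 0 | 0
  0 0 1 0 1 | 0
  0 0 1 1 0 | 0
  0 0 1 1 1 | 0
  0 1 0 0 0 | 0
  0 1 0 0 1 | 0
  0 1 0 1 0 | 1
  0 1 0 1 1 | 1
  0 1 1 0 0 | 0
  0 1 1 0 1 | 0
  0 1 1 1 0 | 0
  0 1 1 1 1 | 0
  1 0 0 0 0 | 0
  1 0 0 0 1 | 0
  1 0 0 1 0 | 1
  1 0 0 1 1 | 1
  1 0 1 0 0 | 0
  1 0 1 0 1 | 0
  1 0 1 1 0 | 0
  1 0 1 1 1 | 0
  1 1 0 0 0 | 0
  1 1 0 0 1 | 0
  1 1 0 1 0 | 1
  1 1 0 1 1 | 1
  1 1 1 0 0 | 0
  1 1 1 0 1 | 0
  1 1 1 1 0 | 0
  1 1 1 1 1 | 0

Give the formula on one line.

(~c & ((~d & ((~b | a) & ~a)) | d))

  ~c = 11110000111100001111000011110000
  ~d = 11001100110011001100110011001100
  ~b = 11111111000000001111111100000000
  (~b | a) = 11111111000000001111111111111111
  ~a = 11111111111111110000000000000000
  ((~b | a) & ~a) = 11111111000000000000000000000000
  (~d & ((~b | a) & ~a)) = 11001100000000000000000000000000
  ((~d & ((~b | a) & ~a)) | d) = 11111111001100110011001100110011
  (~c & ((~d & ((~b | a) & ~a)) | d)) = 11110000001100000011000000110000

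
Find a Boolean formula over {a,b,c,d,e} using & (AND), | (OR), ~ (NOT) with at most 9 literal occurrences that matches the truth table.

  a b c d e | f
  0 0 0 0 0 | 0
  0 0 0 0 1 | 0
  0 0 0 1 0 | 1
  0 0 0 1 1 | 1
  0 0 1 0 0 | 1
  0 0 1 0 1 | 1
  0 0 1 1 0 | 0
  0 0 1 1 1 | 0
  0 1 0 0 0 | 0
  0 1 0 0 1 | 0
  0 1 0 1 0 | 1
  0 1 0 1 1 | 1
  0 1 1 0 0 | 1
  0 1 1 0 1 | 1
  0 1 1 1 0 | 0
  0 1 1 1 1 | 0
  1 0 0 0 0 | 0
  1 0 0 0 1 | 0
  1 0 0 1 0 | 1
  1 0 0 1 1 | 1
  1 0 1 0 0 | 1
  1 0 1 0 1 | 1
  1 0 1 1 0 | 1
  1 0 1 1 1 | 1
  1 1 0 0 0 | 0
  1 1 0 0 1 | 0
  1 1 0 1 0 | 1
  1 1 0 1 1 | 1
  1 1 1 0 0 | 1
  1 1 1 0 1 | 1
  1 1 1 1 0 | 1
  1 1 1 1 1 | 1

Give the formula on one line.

  (d | c) = 00111111001111110011111100111111
  ~c = 11110000111100001111000011110000
  (a | ~c) = 11110000111100001111111111111111
  ~d = 11001100110011001100110011001100
  ~a = 11111111111111110000000000000000
  (~a | b) = 11111111111111110000000011111111
  ((~a | b) & ~c) = 11110000111100000000000011110000
  (~d | ((~a | b) & ~c)) = 11111100111111001100110011111100
  ((a | ~c) | (~d | ((~a | b) & ~c))) = 11111100111111001111111111111111
  ((d | c) & ((a | ~c) | (~d | ((~a | b) & ~c)))) = 00111100001111000011111100111111

((d | c) & ((a | ~c) | (~d | ((~a | b) & ~c))))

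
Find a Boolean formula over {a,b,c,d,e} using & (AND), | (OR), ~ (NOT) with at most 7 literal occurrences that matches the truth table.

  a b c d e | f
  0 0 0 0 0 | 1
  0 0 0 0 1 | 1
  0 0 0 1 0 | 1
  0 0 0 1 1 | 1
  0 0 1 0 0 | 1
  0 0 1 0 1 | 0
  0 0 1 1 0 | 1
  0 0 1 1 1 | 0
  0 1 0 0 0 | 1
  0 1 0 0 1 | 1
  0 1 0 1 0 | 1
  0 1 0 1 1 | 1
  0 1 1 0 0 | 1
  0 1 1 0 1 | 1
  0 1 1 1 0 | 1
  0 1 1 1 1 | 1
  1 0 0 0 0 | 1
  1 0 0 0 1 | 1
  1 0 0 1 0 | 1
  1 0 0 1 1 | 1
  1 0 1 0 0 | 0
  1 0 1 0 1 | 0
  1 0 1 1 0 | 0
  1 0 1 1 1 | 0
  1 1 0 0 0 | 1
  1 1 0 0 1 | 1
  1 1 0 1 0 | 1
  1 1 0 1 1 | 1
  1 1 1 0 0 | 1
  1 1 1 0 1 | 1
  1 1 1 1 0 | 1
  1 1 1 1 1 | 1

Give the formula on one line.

  ~c = 11110000111100001111000011110000
  ~e = 10101010101010101010101010101010
  ~a = 11111111111111110000000000000000
  (~e & ~a) = 10101010101010100000000000000000
  ((~e & ~a) | b) = 10101010111111110000000011111111
  (~c | ((~e & ~a) | b)) = 11111010111111111111000011111111

(~c | ((~e & ~a) | b))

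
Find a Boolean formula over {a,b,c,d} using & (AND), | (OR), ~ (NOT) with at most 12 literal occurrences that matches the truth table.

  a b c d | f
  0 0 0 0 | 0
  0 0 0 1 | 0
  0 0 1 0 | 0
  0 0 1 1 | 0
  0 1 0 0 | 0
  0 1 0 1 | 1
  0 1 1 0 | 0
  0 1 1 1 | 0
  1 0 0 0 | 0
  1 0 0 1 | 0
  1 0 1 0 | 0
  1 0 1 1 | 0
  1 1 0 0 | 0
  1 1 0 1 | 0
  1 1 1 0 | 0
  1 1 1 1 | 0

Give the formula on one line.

(d & ((~a & ((a | ~d) | b)) & ((~c | (~d & b)) | a)))

  ~a = 1111111100000000
  ~d = 1010101010101010
  (a | ~d) = 1010101011111111
  ((a | ~d) | b) = 1010111111111111
  (~a & ((a | ~d) | b)) = 1010111100000000
  ~c = 1100110011001100
  (~d & b) = 0000101000001010
  (~c | (~d & b)) = 1100111011001110
  ((~c | (~d & b)) | a) = 1100111011111111
  ((~a & ((a | ~d) | b)) & ((~c | (~d & b)) | a)) = 1000111000000000
  (d & ((~a & ((a | ~d) | b)) & ((~c | (~d & b)) | a))) = 0000010000000000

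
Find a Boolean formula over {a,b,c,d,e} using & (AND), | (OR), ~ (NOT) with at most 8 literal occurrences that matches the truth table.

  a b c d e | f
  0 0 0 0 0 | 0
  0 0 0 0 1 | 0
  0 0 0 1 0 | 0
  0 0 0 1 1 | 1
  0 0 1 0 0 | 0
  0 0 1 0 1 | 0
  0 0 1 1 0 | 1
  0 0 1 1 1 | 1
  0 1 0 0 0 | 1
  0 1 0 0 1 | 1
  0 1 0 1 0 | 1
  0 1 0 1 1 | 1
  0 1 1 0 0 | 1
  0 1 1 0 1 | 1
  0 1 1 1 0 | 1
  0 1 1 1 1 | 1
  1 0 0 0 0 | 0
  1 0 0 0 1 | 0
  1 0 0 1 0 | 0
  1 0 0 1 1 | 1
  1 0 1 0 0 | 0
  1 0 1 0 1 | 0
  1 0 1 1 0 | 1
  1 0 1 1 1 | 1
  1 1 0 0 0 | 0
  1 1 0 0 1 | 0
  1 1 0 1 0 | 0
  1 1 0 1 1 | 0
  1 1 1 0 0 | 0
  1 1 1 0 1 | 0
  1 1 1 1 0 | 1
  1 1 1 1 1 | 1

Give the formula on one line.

(((d & c) | (~a & b)) | ((e & ~b) & d))

  (d & c) = 00000011000000110000001100000011
  ~a = 11111111111111110000000000000000
  (~a & b) = 00000000111111110000000000000000
  ((d & c) | (~a & b)) = 00000011111111110000001100000011
  ~b = 11111111000000001111111100000000
  (e & ~b) = 01010101000000000101010100000000
  ((e & ~b) & d) = 00010001000000000001000100000000
  (((d & c) | (~a & b)) | ((e & ~b) & d)) = 00010011111111110001001100000011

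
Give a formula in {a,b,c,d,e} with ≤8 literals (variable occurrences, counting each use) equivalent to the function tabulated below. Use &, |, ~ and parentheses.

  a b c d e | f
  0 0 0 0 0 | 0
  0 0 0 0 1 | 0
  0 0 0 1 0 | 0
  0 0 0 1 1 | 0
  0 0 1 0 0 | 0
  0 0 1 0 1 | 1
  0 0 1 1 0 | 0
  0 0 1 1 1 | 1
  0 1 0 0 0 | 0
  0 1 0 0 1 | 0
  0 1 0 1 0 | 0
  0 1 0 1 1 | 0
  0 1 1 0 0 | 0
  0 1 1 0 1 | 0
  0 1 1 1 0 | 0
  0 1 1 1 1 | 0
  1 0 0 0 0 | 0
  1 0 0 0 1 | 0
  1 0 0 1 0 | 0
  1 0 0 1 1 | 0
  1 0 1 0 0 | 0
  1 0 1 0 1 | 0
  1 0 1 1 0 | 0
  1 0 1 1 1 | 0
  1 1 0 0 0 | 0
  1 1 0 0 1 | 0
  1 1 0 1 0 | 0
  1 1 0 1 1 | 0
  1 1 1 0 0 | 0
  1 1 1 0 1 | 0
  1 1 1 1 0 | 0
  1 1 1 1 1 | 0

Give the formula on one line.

  ~b = 11111111000000001111111100000000
  ~d = 11001100110011001100110011001100
  ~a = 11111111111111110000000000000000
  (~a & e) = 01010101010101010000000000000000
  (~d | (~a & e)) = 11011101110111011100110011001100
  (~b & (~d | (~a & e))) = 11011101000000001100110000000000
  (d | e) = 01110111011101110111011101110111
  ((d | e) & c) = 00000111000001110000011100000111
  ((~b & (~d | (~a & e))) & ((d | e) & c)) = 00000101000000000000010000000000
  (((~b & (~d | (~a & e))) & ((d | e) & c)) & ~a) = 00000101000000000000000000000000

(((~b & (~d | (~a & e))) & ((d | e) & c)) & ~a)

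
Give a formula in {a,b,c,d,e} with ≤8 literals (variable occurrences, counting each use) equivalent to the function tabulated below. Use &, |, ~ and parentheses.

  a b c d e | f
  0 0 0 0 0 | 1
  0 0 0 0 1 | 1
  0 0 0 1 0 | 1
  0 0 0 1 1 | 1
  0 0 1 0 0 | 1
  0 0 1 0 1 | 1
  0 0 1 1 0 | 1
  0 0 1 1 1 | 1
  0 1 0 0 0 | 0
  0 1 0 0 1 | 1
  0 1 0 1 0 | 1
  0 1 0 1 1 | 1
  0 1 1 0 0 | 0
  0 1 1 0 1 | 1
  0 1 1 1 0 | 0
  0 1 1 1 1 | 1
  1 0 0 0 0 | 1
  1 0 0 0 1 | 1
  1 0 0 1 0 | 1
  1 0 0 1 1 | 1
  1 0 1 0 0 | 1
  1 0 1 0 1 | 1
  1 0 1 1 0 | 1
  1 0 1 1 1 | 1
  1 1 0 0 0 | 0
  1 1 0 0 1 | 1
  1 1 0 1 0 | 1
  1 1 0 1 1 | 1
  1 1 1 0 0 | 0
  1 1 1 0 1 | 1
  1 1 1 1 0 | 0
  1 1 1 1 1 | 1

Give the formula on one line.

  ~c = 11110000111100001111000011110000
  (~c & d) = 00110000001100000011000000110000
  ~e = 10101010101010101010101010101010
  ~b = 11111111000000001111111100000000
  (~e & ~b) = 10101010000000001010101000000000
  (e | (~e & ~b)) = 11111111010101011111111101010101
  ((~c & d) | (e | (~e & ~b))) = 11111111011101011111111101110101

((~c & d) | (e | (~e & ~b)))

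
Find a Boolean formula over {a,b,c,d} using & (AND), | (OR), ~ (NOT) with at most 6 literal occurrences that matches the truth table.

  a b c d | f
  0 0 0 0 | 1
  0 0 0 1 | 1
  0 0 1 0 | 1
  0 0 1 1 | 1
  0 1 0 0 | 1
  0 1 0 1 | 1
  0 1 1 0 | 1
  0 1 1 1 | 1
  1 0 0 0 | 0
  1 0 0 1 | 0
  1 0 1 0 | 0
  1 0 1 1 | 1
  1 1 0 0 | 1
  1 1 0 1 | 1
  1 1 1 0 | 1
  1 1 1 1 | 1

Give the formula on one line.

  ~a = 1111111100000000
  ~b = 1111000011110000
  (~a & ~b) = 1111000000000000
  (c & d) = 0001000100010001
  ((~a & ~b) | (c & d)) = 1111000100010001
  (((~a & ~b) | (c & d)) | b) = 1111111100011111

(((~a & ~b) | (c & d)) | b)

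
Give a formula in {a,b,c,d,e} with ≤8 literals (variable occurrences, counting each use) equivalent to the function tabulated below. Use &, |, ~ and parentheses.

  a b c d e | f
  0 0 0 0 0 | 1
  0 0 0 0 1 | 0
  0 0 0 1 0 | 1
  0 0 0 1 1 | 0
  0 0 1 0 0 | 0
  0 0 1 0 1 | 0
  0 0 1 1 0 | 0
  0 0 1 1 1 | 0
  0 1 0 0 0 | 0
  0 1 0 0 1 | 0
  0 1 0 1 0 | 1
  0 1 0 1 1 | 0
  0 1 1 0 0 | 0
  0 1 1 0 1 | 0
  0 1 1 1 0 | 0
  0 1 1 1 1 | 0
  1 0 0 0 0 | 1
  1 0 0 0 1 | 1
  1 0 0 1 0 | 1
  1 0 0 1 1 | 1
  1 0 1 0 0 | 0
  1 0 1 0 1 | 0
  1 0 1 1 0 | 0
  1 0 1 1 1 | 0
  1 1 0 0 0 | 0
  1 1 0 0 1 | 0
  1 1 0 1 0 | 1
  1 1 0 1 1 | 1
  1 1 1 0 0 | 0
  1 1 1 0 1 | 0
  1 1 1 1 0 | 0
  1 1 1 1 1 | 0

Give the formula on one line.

  ~b = 11111111000000001111111100000000
  (c | ~b) = 11111111000011111111111100001111
  ((c | ~b) | d) = 11111111001111111111111100111111
  ~c = 11110000111100001111000011110000
  (((c | ~b) | d) & ~c) = 11110000001100001111000000110000
  ~e = 10101010101010101010101010101010
  (a | ~e) = 10101010101010101111111111111111
  ((a | ~e) | c) = 10101111101011111111111111111111
  ((((c | ~b) | d) & ~c) & ((a | ~e) | c)) = 10100000001000001111000000110000

((((c | ~b) | d) & ~c) & ((a | ~e) | c))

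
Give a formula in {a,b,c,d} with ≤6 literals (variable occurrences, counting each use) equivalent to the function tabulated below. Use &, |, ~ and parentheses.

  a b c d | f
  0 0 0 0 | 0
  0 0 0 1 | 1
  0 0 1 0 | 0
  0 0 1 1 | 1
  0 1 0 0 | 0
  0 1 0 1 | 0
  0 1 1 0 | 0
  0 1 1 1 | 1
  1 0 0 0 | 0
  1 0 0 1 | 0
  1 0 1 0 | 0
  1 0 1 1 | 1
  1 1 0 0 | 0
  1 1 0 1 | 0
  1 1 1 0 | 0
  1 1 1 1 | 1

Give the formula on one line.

  ~b = 1111000011110000
  ~a = 1111111100000000
  (~b & ~a) = 1111000000000000
  ((~b & ~a) | c) = 1111001100110011
  (((~b & ~a) | c) & d) = 0101000100010001

(((~b & ~a) | c) & d)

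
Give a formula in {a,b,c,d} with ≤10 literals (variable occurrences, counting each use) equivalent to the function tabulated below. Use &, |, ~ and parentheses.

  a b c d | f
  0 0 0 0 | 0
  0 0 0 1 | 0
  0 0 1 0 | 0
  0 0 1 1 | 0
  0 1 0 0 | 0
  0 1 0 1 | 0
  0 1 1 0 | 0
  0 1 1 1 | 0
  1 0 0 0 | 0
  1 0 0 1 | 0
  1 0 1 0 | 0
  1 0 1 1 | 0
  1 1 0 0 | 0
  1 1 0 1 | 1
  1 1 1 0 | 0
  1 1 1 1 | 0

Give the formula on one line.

  ~a = 1111111100000000
  (~a & b) = 0000111100000000
  ~c = 1100110011001100
  ((~a & b) | ~c) = 1100111111001100
  ~d = 1010101010101010
  (b & a) = 0000000000001111
  (~d | (b & a)) = 1010101010101111
  (d & (~d | (b & a))) = 0000000000000101
  (((~a & b) | ~c) & (d & (~d | (b & a)))) = 0000000000000100

(((~a & b) | ~c) & (d & (~d | (b & a))))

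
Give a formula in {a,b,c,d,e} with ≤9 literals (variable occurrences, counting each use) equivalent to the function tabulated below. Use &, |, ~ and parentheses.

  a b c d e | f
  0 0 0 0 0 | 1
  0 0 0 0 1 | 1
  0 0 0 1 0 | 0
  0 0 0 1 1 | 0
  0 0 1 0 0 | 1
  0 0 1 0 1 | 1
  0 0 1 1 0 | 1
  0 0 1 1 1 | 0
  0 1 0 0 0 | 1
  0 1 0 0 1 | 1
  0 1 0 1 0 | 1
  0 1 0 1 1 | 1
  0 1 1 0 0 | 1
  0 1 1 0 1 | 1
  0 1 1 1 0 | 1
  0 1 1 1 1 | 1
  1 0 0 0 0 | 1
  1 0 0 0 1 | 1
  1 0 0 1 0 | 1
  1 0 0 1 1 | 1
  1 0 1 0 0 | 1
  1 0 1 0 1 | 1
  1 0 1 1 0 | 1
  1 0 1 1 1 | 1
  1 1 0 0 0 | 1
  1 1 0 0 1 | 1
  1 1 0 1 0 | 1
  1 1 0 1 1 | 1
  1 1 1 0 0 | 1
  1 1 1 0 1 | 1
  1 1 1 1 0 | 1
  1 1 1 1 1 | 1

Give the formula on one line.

  (b & d) = 00000000001100110000000000110011
  ~c = 11110000111100001111000011110000
  ~b = 11111111000000001111111100000000
  (~c & ~b) = 11110000000000001111000000000000
  ~e = 10101010101010101010101010101010
  ((~c & ~b) | ~e) = 11111010101010101111101010101010
  (c & ((~c & ~b) | ~e)) = 00001010000010100000101000001010
  ((b & d) | (c & ((~c & ~b) | ~e))) = 00001010001110110000101000111011
  (a & d) = 00000000000000000011001100110011
  ~d = 11001100110011001100110011001100
  ((a & d) | ~d) = 11001100110011001111111111111111
  (((b & d) | (c & ((~c & ~b) | ~e))) | ((a & d) | ~d)) = 11001110111111111111111111111111

(((b & d) | (c & ((~c & ~b) | ~e))) | ((a & d) | ~d))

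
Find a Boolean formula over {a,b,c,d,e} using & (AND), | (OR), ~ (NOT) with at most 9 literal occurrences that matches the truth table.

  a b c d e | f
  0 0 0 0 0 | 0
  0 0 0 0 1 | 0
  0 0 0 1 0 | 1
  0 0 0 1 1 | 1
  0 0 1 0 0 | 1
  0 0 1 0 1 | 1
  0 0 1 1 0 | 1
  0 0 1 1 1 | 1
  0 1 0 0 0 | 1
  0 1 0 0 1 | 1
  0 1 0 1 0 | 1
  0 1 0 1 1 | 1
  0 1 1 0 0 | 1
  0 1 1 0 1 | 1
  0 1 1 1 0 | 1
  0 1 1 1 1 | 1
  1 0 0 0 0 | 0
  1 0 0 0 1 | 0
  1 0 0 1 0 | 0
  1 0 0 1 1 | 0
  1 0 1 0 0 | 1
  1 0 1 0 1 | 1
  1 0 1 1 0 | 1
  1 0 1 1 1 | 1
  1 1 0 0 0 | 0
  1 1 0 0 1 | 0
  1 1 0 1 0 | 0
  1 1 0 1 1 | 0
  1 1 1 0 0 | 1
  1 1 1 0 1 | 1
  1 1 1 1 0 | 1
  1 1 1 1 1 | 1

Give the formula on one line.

((((e | ~c) & ~a) & d) | ((b & ~a) | c))

  ~c = 11110000111100001111000011110000
  (e | ~c) = 11110101111101011111010111110101
  ~a = 11111111111111110000000000000000
  ((e | ~c) & ~a) = 11110101111101010000000000000000
  (((e | ~c) & ~a) & d) = 00110001001100010000000000000000
  (b & ~a) = 00000000111111110000000000000000
  ((b & ~a) | c) = 00001111111111110000111100001111
  ((((e | ~c) & ~a) & d) | ((b & ~a) | c)) = 00111111111111110000111100001111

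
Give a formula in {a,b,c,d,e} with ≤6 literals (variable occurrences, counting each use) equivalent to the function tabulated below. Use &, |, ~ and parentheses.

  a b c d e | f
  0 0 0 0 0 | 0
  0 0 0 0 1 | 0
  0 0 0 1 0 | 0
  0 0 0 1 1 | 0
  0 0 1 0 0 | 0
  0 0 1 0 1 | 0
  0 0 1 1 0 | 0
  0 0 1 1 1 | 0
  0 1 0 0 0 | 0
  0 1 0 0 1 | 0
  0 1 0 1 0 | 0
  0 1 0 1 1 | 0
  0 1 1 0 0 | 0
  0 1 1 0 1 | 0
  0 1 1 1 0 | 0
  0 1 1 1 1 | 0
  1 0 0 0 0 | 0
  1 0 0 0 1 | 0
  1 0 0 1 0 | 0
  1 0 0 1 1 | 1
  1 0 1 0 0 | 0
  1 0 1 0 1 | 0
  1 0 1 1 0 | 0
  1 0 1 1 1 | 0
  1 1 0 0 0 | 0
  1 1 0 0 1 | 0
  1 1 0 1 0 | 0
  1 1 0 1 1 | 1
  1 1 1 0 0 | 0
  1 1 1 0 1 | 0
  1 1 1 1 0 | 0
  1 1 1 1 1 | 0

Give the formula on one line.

  (e & a) = 00000000000000000101010101010101
  ~c = 11110000111100001111000011110000
  (d & ~c) = 00110000001100000011000000110000
  ((e & a) & (d & ~c)) = 00000000000000000001000000010000

((e & a) & (d & ~c))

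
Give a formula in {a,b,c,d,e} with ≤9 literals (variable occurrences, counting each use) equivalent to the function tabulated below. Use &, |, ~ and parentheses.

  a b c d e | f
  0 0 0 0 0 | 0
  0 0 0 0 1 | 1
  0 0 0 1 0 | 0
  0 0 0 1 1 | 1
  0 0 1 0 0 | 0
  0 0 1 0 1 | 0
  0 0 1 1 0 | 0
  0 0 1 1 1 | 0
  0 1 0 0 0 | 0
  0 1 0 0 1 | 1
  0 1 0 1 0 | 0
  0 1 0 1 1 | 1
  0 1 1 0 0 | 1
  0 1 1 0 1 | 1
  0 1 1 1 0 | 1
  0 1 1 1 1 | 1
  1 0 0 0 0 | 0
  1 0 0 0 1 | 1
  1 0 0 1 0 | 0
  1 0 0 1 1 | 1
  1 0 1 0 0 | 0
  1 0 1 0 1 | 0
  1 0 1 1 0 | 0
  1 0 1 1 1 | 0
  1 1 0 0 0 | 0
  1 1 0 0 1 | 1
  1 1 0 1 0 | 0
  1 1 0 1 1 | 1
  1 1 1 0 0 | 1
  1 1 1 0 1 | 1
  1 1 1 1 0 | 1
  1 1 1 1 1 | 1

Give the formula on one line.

  ~c = 11110000111100001111000011110000
  (b | ~c) = 11110000111111111111000011111111
  ~e = 10101010101010101010101010101010
  (~e & b) = 00000000101010100000000010101010
  (c & (~e & b)) = 00000000000010100000000000001010
  ((c & (~e & b)) | e) = 01010101010111110101010101011111
  (~e & c) = 00001010000010100000101000001010
  (((c & (~e & b)) | e) | (~e & c)) = 01011111010111110101111101011111
  ((b | ~c) & (((c & (~e & b)) | e) | (~e & c))) = 01010000010111110101000001011111

((b | ~c) & (((c & (~e & b)) | e) | (~e & c)))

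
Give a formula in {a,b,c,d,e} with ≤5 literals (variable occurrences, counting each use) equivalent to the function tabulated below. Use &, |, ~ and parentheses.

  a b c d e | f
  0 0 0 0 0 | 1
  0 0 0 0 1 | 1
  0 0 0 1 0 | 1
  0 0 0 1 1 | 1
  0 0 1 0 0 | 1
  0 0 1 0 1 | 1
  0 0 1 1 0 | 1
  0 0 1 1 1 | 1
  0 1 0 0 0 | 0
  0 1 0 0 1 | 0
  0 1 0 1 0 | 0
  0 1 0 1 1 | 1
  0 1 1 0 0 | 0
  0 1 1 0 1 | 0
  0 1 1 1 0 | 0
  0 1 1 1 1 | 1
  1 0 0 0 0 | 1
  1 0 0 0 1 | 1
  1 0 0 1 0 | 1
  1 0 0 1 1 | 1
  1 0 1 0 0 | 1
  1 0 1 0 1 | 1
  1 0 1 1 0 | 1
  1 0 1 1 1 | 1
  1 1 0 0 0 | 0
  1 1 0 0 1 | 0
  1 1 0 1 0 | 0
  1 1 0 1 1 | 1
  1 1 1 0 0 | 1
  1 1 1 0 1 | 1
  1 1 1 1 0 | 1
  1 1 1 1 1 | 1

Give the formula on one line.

(((a & c) | ~b) | (d & e))

  (a & c) = 00000000000000000000111100001111
  ~b = 11111111000000001111111100000000
  ((a & c) | ~b) = 11111111000000001111111100001111
  (d & e) = 00010001000100010001000100010001
  (((a & c) | ~b) | (d & e)) = 11111111000100011111111100011111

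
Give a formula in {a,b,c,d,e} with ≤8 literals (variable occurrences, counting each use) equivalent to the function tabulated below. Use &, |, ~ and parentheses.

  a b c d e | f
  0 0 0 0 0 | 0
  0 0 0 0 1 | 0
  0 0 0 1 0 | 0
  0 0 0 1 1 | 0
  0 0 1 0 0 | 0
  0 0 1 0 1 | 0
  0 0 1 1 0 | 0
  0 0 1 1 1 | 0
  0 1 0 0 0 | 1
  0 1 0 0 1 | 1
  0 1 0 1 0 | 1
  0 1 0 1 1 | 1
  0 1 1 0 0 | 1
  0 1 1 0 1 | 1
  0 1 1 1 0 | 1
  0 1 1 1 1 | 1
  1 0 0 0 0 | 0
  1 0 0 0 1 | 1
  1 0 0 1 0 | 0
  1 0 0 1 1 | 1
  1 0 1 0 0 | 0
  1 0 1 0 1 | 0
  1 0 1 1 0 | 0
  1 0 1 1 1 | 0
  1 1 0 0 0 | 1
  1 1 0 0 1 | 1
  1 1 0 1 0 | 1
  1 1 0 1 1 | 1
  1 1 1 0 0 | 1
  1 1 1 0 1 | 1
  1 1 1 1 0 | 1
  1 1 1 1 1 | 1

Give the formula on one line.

(b | ((a & ~c) & (e & ~b)))

  ~c = 11110000111100001111000011110000
  (a & ~c) = 00000000000000001111000011110000
  ~b = 11111111000000001111111100000000
  (e & ~b) = 01010101000000000101010100000000
  ((a & ~c) & (e & ~b)) = 00000000000000000101000000000000
  (b | ((a & ~c) & (e & ~b))) = 00000000111111110101000011111111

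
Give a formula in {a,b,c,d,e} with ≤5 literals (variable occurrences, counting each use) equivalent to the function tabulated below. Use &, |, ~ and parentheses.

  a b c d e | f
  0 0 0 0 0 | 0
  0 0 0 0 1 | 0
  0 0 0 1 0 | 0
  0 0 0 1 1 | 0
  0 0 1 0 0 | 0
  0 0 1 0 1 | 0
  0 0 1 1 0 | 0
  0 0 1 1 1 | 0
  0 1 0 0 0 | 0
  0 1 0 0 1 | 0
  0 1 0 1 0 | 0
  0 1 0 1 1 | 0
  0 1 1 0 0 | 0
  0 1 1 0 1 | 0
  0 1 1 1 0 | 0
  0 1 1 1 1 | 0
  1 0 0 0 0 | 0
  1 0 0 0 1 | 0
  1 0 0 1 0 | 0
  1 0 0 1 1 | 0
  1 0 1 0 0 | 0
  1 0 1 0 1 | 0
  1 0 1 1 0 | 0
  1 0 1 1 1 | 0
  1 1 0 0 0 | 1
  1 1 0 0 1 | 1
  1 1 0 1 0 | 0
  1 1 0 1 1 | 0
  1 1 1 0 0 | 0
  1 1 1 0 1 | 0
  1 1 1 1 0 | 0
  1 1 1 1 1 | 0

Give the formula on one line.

  ~c = 11110000111100001111000011110000
  ~d = 11001100110011001100110011001100
  (a & b) = 00000000000000000000000011111111
  (~d & (a & b)) = 00000000000000000000000011001100
  (~c & (~d & (a & b))) = 00000000000000000000000011000000

(~c & (~d & (a & b)))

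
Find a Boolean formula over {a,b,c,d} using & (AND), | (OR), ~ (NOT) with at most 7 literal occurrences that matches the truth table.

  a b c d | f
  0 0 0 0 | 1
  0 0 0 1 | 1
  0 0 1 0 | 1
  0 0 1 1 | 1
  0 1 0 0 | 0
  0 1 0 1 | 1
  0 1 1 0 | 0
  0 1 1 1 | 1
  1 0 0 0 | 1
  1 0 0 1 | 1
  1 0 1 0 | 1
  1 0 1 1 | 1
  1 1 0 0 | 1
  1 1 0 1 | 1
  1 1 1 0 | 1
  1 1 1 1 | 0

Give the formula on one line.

  ~b = 1111000011110000
  ~d = 1010101010101010
  (a & ~d) = 0000000010101010
  ~c = 1100110011001100
  ~a = 1111111100000000
  (~c | ~a) = 1111111111001100
  (d & (~c | ~a)) = 0101010101000100
  ((a & ~d) | (d & (~c | ~a))) = 0101010111101110
  (~b | ((a & ~d) | (d & (~c | ~a)))) = 1111010111111110

(~b | ((a & ~d) | (d & (~c | ~a))))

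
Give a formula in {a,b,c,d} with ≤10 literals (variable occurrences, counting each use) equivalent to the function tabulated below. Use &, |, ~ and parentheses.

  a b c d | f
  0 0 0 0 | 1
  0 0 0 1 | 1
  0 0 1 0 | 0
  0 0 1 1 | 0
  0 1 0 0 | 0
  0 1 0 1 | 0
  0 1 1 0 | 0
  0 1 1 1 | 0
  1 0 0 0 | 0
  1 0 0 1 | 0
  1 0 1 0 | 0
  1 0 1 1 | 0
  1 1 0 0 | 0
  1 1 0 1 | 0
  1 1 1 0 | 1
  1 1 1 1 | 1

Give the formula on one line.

  ~b = 1111000011110000
  ~c = 1100110011001100
  (~b & ~c) = 1100000011000000
  ~a = 1111111100000000
  (~a | b) = 1111111100001111
  ((~a | b) & c) = 0011001100000011
  ((~b & ~c) | ((~a | b) & c)) = 1111001111000011
  (b & a) = 0000000000001111
  (~a & ~c) = 1100110000000000
  ((b & a) | (~a & ~c)) = 1100110000001111
  (((~b & ~c) | ((~a | b) & c)) & ((b & a) | (~a & ~c))) = 1100000000000011

(((~b & ~c) | ((~a | b) & c)) & ((b & a) | (~a & ~c)))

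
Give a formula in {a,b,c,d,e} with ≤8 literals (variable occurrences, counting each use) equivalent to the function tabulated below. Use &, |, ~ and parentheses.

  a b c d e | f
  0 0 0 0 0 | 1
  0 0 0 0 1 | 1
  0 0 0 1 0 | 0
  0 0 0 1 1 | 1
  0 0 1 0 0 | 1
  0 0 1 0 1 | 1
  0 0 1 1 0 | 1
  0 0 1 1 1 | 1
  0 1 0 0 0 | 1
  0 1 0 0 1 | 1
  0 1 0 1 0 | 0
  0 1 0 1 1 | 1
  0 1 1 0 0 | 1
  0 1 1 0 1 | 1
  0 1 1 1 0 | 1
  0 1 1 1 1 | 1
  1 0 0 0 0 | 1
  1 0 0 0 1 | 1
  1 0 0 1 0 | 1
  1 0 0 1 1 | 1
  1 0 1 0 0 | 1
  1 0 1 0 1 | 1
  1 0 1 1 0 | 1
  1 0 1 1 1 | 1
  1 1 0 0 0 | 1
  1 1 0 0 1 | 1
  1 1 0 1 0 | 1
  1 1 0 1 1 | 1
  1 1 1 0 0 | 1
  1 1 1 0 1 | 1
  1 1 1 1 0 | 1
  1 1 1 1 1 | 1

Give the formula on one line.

  (c & d) = 00000011000000110000001100000011
  ~a = 11111111111111110000000000000000
  ~d = 11001100110011001100110011001100
  (~a & ~d) = 11001100110011000000000000000000
  (~d & a) = 00000000000000001100110011001100
  (e | (~d & a)) = 01010101010101011101110111011101
  ((~a & ~d) | (e | (~d & a))) = 11011101110111011101110111011101
  (a | ((~a & ~d) | (e | (~d & a)))) = 11011101110111011111111111111111
  ((c & d) | (a | ((~a & ~d) | (e | (~d & a))))) = 11011111110111111111111111111111

((c & d) | (a | ((~a & ~d) | (e | (~d & a)))))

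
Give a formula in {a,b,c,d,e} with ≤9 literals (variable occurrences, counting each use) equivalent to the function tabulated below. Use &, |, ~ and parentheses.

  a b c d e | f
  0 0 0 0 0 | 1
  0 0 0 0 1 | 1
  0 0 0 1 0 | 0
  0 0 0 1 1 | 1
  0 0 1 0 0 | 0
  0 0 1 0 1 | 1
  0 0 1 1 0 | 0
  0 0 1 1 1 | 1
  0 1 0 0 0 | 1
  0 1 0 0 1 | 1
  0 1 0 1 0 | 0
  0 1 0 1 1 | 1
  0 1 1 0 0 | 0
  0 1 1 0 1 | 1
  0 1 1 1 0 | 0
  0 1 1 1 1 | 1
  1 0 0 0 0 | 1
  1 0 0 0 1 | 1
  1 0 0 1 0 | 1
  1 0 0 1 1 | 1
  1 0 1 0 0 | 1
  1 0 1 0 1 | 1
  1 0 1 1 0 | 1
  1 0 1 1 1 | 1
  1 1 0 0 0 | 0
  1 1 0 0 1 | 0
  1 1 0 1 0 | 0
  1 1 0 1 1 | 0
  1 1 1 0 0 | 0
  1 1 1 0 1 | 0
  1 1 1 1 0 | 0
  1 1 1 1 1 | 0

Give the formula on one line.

(((~c & (~d | (d & c))) | (e | a)) & (~a | (a & ~b)))

  ~c = 11110000111100001111000011110000
  ~d = 11001100110011001100110011001100
  (d & c) = 00000011000000110000001100000011
  (~d | (d & c)) = 11001111110011111100111111001111
  (~c & (~d | (d & c))) = 11000000110000001100000011000000
  (e | a) = 01010101010101011111111111111111
  ((~c & (~d | (d & c))) | (e | a)) = 11010101110101011111111111111111
  ~a = 11111111111111110000000000000000
  ~b = 11111111000000001111111100000000
  (a & ~b) = 00000000000000001111111100000000
  (~a | (a & ~b)) = 11111111111111111111111100000000
  (((~c & (~d | (d & c))) | (e | a)) & (~a | (a & ~b))) = 11010101110101011111111100000000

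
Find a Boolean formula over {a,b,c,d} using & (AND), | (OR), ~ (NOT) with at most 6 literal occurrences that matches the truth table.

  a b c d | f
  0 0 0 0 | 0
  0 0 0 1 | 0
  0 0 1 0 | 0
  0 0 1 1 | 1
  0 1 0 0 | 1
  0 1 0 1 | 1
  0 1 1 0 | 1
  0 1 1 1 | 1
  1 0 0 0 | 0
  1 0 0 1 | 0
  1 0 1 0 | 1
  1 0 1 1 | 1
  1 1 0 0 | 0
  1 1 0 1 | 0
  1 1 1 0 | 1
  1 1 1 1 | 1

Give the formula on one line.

  ~a = 1111111100000000
  (b & ~a) = 0000111100000000
  (d | a) = 0101010111111111
  (c & (d | a)) = 0001000100110011
  ((b & ~a) | (c & (d | a))) = 0001111100110011

((b & ~a) | (c & (d | a)))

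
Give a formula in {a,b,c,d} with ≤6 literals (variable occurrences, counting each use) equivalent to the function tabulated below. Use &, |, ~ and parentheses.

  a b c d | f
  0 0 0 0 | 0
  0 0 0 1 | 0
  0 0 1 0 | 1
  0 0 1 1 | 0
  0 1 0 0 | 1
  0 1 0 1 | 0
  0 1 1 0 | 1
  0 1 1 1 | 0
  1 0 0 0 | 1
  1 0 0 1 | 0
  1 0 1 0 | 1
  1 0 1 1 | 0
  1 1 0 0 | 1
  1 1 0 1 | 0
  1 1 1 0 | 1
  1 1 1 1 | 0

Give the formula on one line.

(~d & ((a | b) | (c & ~d)))

  ~d = 1010101010101010
  (a | b) = 0000111111111111
  (c & ~d) = 0010001000100010
  ((a | b) | (c & ~d)) = 0010111111111111
  (~d & ((a | b) | (c & ~d))) = 0010101010101010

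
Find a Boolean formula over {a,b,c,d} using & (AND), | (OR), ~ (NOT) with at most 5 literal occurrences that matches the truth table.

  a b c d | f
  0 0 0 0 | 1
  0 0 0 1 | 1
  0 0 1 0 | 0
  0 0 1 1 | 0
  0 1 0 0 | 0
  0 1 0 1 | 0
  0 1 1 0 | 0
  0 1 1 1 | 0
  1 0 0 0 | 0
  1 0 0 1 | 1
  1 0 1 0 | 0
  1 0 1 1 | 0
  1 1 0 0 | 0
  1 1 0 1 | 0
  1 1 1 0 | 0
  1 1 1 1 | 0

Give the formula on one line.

  ~b = 1111000011110000
  ~c = 1100110011001100
  (~b & ~c) = 1100000011000000
  ~a = 1111111100000000
  (~a | d) = 1111111101010101
  ((~b & ~c) & (~a | d)) = 1100000001000000

((~b & ~c) & (~a | d))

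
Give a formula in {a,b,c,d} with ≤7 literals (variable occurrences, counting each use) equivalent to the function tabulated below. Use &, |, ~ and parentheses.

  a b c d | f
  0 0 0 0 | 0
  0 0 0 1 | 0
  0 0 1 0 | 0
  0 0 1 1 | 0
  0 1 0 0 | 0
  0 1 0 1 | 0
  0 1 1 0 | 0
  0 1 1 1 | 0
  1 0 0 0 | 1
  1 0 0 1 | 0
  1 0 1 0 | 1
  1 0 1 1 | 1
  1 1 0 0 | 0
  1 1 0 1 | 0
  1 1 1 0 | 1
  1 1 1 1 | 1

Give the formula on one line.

  ~d = 1010101010101010
  (c | ~d) = 1011101110111011
  (a & (c | ~d)) = 0000000010111011
  ~b = 1111000011110000
  (c | ~b) = 1111001111110011
  ((a & (c | ~d)) & (c | ~b)) = 0000000010110011

((a & (c | ~d)) & (c | ~b))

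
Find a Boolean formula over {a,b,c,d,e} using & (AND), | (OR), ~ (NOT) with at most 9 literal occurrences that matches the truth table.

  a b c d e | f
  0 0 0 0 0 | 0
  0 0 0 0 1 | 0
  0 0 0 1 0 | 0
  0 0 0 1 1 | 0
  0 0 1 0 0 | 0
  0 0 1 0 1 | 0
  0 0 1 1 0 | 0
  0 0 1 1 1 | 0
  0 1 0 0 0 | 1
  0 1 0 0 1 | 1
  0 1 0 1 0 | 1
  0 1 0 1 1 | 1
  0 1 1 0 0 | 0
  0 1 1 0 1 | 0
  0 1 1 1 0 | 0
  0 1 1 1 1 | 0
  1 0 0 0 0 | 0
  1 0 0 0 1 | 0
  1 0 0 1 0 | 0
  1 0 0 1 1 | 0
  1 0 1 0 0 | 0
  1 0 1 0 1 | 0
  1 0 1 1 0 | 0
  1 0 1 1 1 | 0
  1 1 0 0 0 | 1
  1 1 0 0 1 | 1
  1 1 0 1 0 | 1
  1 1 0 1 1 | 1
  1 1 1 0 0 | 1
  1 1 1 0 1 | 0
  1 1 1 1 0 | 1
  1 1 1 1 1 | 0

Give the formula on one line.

((b & (~c | (a | e))) & ((b & ~c) | ~e))

  ~c = 11110000111100001111000011110000
  (a | e) = 01010101010101011111111111111111
  (~c | (a | e)) = 11110101111101011111111111111111
  (b & (~c | (a | e))) = 00000000111101010000000011111111
  (b & ~c) = 00000000111100000000000011110000
  ~e = 10101010101010101010101010101010
  ((b & ~c) | ~e) = 10101010111110101010101011111010
  ((b & (~c | (a | e))) & ((b & ~c) | ~e)) = 00000000111100000000000011111010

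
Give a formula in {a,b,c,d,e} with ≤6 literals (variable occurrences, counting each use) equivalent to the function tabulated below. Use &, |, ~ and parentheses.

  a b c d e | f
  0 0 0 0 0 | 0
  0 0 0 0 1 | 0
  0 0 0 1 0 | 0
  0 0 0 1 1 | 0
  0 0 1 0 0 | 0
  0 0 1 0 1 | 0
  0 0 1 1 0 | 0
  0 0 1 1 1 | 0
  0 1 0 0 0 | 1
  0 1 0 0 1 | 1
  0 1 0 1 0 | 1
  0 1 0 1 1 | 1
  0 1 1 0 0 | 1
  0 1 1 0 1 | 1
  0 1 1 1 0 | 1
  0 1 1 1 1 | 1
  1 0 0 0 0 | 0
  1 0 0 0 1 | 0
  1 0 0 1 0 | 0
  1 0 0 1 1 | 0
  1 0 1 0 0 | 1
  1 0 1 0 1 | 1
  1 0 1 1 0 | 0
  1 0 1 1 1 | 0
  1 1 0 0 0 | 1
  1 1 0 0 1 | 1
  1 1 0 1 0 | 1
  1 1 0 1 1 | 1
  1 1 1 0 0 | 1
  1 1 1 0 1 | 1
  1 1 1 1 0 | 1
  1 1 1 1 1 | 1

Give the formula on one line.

((a & ((c | ~a) & (~b & ~d))) | b)

  ~a = 11111111111111110000000000000000
  (c | ~a) = 11111111111111110000111100001111
  ~b = 11111111000000001111111100000000
  ~d = 11001100110011001100110011001100
  (~b & ~d) = 11001100000000001100110000000000
  ((c | ~a) & (~b & ~d)) = 11001100000000000000110000000000
  (a & ((c | ~a) & (~b & ~d))) = 00000000000000000000110000000000
  ((a & ((c | ~a) & (~b & ~d))) | b) = 00000000111111110000110011111111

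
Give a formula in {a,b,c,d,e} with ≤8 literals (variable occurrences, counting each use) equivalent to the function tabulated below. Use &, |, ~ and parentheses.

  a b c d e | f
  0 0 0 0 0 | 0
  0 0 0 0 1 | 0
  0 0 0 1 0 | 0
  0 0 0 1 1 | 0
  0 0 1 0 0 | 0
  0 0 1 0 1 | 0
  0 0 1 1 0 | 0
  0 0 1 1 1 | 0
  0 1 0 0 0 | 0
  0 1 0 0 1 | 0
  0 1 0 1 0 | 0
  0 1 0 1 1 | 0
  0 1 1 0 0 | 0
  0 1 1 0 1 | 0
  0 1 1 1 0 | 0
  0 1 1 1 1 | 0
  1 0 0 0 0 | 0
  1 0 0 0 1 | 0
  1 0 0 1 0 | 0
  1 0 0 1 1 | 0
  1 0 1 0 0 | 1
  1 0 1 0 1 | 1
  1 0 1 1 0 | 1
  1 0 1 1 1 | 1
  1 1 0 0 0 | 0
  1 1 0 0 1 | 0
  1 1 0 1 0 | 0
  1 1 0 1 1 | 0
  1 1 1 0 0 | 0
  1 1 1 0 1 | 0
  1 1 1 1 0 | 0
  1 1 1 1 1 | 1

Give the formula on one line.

((((d | ~c) & (~c | e)) | (~b & c)) & (c & a))

  ~c = 11110000111100001111000011110000
  (d | ~c) = 11110011111100111111001111110011
  (~c | e) = 11110101111101011111010111110101
  ((d | ~c) & (~c | e)) = 11110001111100011111000111110001
  ~b = 11111111000000001111111100000000
  (~b & c) = 00001111000000000000111100000000
  (((d | ~c) & (~c | e)) | (~b & c)) = 11111111111100011111111111110001
  (c & a) = 00000000000000000000111100001111
  ((((d | ~c) & (~c | e)) | (~b & c)) & (c & a)) = 00000000000000000000111100000001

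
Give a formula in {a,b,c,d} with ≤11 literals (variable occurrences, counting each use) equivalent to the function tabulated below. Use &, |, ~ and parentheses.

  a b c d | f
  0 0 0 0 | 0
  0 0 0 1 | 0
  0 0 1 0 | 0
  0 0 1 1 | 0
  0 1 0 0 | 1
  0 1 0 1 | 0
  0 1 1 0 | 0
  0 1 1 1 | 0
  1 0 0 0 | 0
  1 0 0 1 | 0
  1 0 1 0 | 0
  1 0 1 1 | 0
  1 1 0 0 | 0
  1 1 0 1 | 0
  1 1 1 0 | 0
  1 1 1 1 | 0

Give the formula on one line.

  ~b = 1111000011110000
  ~c = 1100110011001100
  (a | ~c) = 1100110011111111
  (~b | (a | ~c)) = 1111110011111111
  ~a = 1111111100000000
  (~a & b) = 0000111100000000
  ((~b | (a | ~c)) & (~a & b)) = 0000110000000000
  ~d = 1010101010101010
  (b | a) = 0000111111111111
  (~d & (b | a)) = 0000101010101010
  ((~d & (b | a)) | a) = 0000101011111111
  (((~b | (a | ~c)) & (~a & b)) & ((~d & (b | a)) | a)) = 0000100000000000

(((~b | (a | ~c)) & (~a & b)) & ((~d & (b | a)) | a))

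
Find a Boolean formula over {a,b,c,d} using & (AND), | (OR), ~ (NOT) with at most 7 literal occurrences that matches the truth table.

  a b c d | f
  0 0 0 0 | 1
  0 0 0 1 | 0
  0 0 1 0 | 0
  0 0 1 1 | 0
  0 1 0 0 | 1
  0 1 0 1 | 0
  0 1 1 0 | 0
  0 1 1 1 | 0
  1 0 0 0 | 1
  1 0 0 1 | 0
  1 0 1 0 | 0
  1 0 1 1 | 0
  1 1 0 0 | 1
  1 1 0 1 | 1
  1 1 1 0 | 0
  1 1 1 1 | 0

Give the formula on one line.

  (a & b) = 0000000000001111
  ~d = 1010101010101010
  (c | ~d) = 1011101110111011
  ((a & b) | (c | ~d)) = 1011101110111111
  ~c = 1100110011001100
  (((a & b) | (c | ~d)) & ~c) = 1000100010001100

(((a & b) | (c | ~d)) & ~c)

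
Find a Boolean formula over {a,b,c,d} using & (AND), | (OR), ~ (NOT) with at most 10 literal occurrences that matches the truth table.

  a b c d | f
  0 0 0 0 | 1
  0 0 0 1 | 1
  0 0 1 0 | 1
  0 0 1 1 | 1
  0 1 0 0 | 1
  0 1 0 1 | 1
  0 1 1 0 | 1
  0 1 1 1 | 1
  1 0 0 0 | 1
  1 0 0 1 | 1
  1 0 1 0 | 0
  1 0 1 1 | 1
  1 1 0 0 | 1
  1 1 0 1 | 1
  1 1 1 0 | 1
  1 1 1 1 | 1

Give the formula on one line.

  ~b = 1111000011110000
  (d & ~b) = 0101000001010000
  ~a = 1111111100000000
  ((d & ~b) | ~a) = 1111111101010000
  (c & ((d & ~b) | ~a)) = 0011001100010000
  ~c = 1100110011001100
  ((c & ((d & ~b) | ~a)) | ~c) = 1111111111011100
  (c & b) = 0000001100000011
  (~a | (c & b)) = 1111111100000011
  (((c & ((d & ~b) | ~a)) | ~c) | (~a | (c & b))) = 1111111111011111

(((c & ((d & ~b) | ~a)) | ~c) | (~a | (c & b)))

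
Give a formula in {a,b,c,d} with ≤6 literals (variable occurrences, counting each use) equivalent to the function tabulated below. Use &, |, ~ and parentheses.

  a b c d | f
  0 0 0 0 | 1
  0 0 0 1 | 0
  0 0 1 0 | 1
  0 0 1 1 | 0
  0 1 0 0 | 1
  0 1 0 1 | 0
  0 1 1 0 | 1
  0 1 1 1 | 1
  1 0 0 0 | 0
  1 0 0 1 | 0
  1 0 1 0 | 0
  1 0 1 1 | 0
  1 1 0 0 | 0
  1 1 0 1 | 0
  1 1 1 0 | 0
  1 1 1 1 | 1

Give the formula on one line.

  ~b = 1111000011110000
  (~b | d) = 1111010111110101
  ((~b | d) & c) = 0011000100110001
  (((~b | d) & c) & b) = 0000000100000001
  ~d = 1010101010101010
  ~a = 1111111100000000
  (~d & ~a) = 1010101000000000
  ((((~b | d) & c) & b) | (~d & ~a)) = 1010101100000001

((((~b | d) & c) & b) | (~d & ~a))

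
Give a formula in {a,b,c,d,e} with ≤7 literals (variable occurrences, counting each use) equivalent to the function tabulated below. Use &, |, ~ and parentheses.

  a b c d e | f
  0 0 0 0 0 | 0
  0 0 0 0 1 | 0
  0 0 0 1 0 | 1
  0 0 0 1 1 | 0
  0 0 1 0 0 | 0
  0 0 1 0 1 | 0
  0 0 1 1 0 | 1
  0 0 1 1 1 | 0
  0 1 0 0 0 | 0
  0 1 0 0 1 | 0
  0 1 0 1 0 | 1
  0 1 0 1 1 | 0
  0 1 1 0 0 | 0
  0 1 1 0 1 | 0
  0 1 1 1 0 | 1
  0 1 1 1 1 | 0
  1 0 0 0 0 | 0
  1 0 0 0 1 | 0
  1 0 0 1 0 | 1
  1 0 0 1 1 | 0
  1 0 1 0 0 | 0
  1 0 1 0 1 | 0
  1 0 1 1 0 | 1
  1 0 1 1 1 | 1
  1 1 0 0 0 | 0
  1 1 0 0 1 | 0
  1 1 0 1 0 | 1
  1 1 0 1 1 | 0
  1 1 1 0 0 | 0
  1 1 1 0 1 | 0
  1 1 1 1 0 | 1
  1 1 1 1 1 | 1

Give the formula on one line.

(((c & a) & (e & d)) | (d & ~e))

  (c & a) = 00000000000000000000111100001111
  (e & d) = 00010001000100010001000100010001
  ((c & a) & (e & d)) = 00000000000000000000000100000001
  ~e = 10101010101010101010101010101010
  (d & ~e) = 00100010001000100010001000100010
  (((c & a) & (e & d)) | (d & ~e)) = 00100010001000100010001100100011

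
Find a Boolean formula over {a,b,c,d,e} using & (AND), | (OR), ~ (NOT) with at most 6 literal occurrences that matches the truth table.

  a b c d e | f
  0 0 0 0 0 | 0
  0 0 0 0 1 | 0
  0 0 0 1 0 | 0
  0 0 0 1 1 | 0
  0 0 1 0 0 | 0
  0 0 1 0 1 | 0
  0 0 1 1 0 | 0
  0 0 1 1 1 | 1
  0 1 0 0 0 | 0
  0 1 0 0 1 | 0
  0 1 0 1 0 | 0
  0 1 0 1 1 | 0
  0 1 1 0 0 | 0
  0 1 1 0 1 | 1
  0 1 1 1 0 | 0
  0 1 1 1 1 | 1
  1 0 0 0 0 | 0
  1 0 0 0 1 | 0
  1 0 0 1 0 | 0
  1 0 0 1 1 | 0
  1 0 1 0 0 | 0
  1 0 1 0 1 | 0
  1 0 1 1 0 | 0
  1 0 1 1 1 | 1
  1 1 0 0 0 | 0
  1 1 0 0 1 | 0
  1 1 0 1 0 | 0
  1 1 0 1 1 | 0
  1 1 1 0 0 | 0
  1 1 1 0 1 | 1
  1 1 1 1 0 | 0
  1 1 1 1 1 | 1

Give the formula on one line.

((b | d) & (e & c))

  (b | d) = 00110011111111110011001111111111
  (e & c) = 00000101000001010000010100000101
  ((b | d) & (e & c)) = 00000001000001010000000100000101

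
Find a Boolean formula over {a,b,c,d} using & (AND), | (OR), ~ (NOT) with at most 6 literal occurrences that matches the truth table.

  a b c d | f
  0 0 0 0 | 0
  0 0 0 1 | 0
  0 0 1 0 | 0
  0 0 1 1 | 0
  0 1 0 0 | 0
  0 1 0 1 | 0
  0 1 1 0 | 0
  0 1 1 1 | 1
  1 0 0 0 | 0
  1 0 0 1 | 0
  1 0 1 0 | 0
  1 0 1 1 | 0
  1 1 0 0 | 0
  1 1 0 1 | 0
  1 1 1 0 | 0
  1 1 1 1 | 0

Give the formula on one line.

((~a & c) & (d & (~c | b)))

  ~a = 1111111100000000
  (~a & c) = 0011001100000000
  ~c = 1100110011001100
  (~c | b) = 1100111111001111
  (d & (~c | b)) = 0100010101000101
  ((~a & c) & (d & (~c | b))) = 0000000100000000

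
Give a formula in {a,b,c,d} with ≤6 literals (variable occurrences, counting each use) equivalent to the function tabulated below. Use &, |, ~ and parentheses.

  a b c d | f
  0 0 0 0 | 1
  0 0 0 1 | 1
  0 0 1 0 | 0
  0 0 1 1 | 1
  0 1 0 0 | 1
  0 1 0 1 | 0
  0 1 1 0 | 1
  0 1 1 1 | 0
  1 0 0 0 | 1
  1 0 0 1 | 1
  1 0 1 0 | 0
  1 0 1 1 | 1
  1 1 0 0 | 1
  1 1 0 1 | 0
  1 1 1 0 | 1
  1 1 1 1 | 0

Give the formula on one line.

  ~b = 1111000011110000
  ~d = 1010101010101010
  (~b | ~d) = 1111101011111010
  (d & (~b | ~d)) = 0101000001010000
  ~c = 1100110011001100
  (b | ~c) = 1100111111001111
  (~d & (b | ~c)) = 1000101010001010
  ((d & (~b | ~d)) | (~d & (b | ~c))) = 1101101011011010

((d & (~b | ~d)) | (~d & (b | ~c)))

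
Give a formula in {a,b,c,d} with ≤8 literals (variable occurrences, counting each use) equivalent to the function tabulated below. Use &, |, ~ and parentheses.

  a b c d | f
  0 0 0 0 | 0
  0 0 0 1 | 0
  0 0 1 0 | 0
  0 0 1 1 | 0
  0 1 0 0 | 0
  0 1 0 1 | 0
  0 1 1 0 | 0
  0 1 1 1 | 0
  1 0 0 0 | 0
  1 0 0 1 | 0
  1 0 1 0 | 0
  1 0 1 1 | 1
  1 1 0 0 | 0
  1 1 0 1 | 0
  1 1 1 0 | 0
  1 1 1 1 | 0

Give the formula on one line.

((((d & ((a | b) & c)) | ~c) & ~b) & (b | c))

  (a | b) = 0000111111111111
  ((a | b) & c) = 0000001100110011
  (d & ((a | b) & c)) = 0000000100010001
  ~c = 1100110011001100
  ((d & ((a | b) & c)) | ~c) = 1100110111011101
  ~b = 1111000011110000
  (((d & ((a | b) & c)) | ~c) & ~b) = 1100000011010000
  (b | c) = 0011111100111111
  ((((d & ((a | b) & c)) | ~c) & ~b) & (b | c)) = 0000000000010000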